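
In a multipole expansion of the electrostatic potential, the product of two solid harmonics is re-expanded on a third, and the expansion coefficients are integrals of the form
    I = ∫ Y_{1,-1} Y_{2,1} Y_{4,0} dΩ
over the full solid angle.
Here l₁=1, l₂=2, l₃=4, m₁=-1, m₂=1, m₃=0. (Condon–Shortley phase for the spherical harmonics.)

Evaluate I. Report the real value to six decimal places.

triangle: need 1≤l₃≤3, have 4; I=0

0.000000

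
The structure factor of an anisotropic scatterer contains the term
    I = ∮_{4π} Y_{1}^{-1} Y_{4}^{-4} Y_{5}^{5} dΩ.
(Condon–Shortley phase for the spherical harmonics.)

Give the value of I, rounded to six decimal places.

Checks pass: Σm=0; 10 even; l₃=5∈[3,5].
(2·1+1)(2·4+1)(2·5+1) = 297
Δ: 0! 2! 8! / 11! → 1/495
sum: t=0:+1/576 = 1/576
3j²(1 4 5; 0 0 0) = Δ·Π!·Σ² = 5/99  (sign -1)
sum: t=0:+1/80640 = 1/80640
3j²(1 4 5; -1 -4 5) = Δ·Π!·Σ² = 1/11  (sign +1)
combine: 4πI² = 297·5/99·1/11 = 15/11
take √, sign -1: I = -0.32941575

-0.329416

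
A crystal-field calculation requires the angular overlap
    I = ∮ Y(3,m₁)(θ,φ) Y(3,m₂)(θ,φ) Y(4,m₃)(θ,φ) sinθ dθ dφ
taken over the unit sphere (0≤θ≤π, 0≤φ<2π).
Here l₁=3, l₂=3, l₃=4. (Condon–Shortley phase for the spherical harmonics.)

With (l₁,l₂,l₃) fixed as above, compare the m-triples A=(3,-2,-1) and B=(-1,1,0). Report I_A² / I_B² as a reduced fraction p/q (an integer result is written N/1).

30/1

Same 3,3,4: normalisation and zero-m 3j drop out of the ratio.
A: Δ: 2! 4! 4! / 11! → 1/34650; sum: t=0:+1/288 = 1/288; 3j²(3 3 4; 3 -2 -1) = Δ·Π!·Σ² = 5/231  (sign -1)
B: Δ: 2! 4! 4! / 11! → 1/34650; sum: t=0:+1/1152 t=1:−1/36 t=2:+1/32 = 5/1152; 3j²(3 3 4; -1 1 0) = Δ·Π!·Σ² = 1/1386  (sign +1)
I_A²/I_B² = (5/231)/(1/1386) = 30/1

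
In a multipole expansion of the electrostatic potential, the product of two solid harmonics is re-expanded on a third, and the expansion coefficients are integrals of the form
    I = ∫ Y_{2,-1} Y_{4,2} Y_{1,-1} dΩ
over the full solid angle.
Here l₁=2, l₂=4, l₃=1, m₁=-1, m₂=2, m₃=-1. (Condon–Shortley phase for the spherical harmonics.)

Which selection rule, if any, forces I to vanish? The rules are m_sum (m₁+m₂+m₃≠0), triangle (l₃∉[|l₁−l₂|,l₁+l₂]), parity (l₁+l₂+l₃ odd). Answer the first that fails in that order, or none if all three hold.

triangle

m₁+m₂+m₃ = -1 + 2 − 1 = 0  ✓
triangle: |2−4|=2 ≤ l₃=1 ≤ 2+4=6  ✗
parity: l₁+l₂+l₃ = 7 is odd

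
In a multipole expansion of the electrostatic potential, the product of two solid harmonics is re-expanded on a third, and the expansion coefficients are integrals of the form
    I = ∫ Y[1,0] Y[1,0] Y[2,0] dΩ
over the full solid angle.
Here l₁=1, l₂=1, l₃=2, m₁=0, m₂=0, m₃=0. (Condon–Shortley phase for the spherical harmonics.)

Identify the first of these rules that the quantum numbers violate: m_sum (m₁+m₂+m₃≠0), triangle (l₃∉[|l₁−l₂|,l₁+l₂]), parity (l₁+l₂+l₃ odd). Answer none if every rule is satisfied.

azimuthal sum: 0 + 0 + 0 = 0  ✓
0 ≤ 2 ≤ 2 (triangle on l)  ✓
L = 1 + 1 + 2 = 4 (even)  ✓

none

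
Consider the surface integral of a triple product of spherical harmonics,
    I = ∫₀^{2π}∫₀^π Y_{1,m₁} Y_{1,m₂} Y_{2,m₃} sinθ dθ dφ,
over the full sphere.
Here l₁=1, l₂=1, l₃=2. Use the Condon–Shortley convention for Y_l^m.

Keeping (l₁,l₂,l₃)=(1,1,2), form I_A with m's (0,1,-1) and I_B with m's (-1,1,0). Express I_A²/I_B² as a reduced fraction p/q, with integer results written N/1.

3/1

Shared (l₁,l₂,l₃)=(1,1,2): N and (l;000)² cancel in I_A²/I_B².
A: Δ = 0!·2!·2!/5! = 1/30; Racah Σ t=0..0: t=0:+1/2 = 1/2; ⇒ 3j(1 1 2; 0 1 -1)² = 1/10, sgn -1
B: Δ = 0!·2!·2!/5! = 1/30; Racah Σ t=0..0: t=0:+1/4 = 1/4; ⇒ 3j(1 1 2; -1 1 0)² = 1/30, sgn +1
I_A²/I_B² = (1/10)/(1/30) = 3/1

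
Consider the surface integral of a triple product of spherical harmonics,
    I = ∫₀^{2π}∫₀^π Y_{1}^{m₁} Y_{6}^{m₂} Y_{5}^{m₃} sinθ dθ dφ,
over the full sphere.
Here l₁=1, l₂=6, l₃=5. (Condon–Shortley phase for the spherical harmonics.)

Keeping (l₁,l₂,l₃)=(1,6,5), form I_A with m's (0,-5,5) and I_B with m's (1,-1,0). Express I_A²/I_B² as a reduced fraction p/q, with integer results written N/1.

11/21

Shared (l₁,l₂,l₃)=(1,6,5): N and (l;000)² cancel in I_A²/I_B².
A: Δ = 2!·0!·10!/13! = 1/858; Racah Σ t=1..1: t=1:−1/3628800 = -1/3628800; ⇒ 3j(1 6 5; 0 -5 5)² = 1/78, sgn -1
B: Δ = 2!·0!·10!/13! = 1/858; Racah Σ t=0..0: t=0:+1/28800 = 1/28800; ⇒ 3j(1 6 5; 1 -1 0)² = 7/286, sgn -1
I_A²/I_B² = (1/78)/(7/286) = 11/21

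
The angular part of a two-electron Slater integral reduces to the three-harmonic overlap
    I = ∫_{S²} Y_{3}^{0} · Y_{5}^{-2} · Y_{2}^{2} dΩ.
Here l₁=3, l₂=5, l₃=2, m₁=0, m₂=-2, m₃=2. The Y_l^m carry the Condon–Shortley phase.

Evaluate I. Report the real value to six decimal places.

0.141758

Checks pass: Σm=0; 10 even; l₃=2∈[2,8].
(2·3+1)(2·5+1)(2·2+1) = 385
Δ: 6! 0! 4! / 11! → 1/2310
sum: t=3:−1/144 = -1/144
3j²(3 5 2; 0 0 0) = Δ·Π!·Σ² = 10/231  (sign -1)
sum: t=3:−1/864 = -1/864
3j²(3 5 2; 0 -2 2) = Δ·Π!·Σ² = 1/66  (sign -1)
combine: 4πI² = 385·10/231·1/66 = 25/99
take √, sign +1: I = 0.14175797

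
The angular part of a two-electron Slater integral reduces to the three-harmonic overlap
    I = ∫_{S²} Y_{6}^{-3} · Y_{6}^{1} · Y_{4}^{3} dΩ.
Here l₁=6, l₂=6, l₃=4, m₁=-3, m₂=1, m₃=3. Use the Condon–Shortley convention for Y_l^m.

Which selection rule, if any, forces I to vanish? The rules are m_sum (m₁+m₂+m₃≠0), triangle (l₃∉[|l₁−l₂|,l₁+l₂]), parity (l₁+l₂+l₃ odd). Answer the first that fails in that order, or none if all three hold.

m_sum

m₁+m₂+m₃ = -3 + 1 + 3 = 1  ✗
triangle: |6−6|=0 ≤ l₃=4 ≤ 6+6=12
parity: l₁+l₂+l₃ = 16 is even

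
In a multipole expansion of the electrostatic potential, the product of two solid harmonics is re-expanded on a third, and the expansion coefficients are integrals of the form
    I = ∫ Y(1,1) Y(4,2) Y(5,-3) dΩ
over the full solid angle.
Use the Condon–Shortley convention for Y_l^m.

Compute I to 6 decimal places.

-0.259847

Checks pass: Σm=0; 10 even; l₃=5∈[3,5].
(2·1+1)(2·4+1)(2·5+1) = 297
Δ: 0! 2! 8! / 11! → 1/495
sum: t=0:+1/576 = 1/576
3j²(1 4 5; 0 0 0) = Δ·Π!·Σ² = 5/99  (sign -1)
sum: t=0:+1/2880 = 1/2880
3j²(1 4 5; 1 2 -3) = Δ·Π!·Σ² = 28/495  (sign +1)
combine: 4πI² = 297·5/99·28/495 = 28/33
take √, sign -1: I = -0.25984664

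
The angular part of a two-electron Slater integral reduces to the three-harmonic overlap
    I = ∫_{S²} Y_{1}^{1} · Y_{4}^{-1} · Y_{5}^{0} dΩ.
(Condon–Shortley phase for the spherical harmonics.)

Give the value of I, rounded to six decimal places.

Checks pass: Σm=0; 10 even; l₃=5∈[3,5].
(2·1+1)(2·4+1)(2·5+1) = 297
Δ: 0! 2! 8! / 11! → 1/495
sum: t=0:+1/576 = 1/576
3j²(1 4 5; 0 0 0) = Δ·Π!·Σ² = 5/99  (sign -1)
sum: t=0:+1/1440 = 1/1440
3j²(1 4 5; 1 -1 0) = Δ·Π!·Σ² = 2/99  (sign -1)
combine: 4πI² = 297·5/99·2/99 = 10/33
take √, sign +1: I = 0.15528807

0.155288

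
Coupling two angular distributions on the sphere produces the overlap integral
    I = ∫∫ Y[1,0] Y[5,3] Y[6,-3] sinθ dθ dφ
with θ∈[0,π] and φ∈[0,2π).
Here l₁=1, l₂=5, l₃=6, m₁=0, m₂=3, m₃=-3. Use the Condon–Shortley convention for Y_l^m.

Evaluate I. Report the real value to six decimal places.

Rules hold: Σm=0, L=12 even, 4≤6≤6.
N = 3·11·13 = 429
Δ = 0!·2!·10!/13! = 1/858
Racah Σ t=0..0: t=0:+1/14400 = 1/14400
⇒ 3j(1 5 6; 0 0 0)² = 6/143, sgn +1
Racah Σ t=0..0: t=0:+1/80640 = 1/80640
⇒ 3j(1 5 6; 0 3 -3)² = 9/286, sgn -1
4πI² = N·(3j₀)²·(3jₘ)² = 81/143
I = -1·√(0.566434/4π) = -0.21230956

-0.212310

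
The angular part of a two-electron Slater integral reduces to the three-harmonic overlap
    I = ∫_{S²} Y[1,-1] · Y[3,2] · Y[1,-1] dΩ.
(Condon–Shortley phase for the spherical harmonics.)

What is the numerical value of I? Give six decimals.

0.000000

|1−3|≤1≤1+3 violated ⇒ I = 0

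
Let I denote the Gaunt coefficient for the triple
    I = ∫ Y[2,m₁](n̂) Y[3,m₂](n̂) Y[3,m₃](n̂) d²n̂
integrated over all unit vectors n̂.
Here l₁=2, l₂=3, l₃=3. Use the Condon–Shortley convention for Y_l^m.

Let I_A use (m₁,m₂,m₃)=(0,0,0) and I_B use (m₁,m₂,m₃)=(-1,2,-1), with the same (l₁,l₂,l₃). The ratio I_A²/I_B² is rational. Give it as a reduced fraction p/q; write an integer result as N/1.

l's match ⇒ only the (l;m) 3-j factors differ between A and B.
A: triangle coeff Δ(2,3,3) = 1/3780; Σ_t [0,2]: t=0:+1/24 t=1:−1/4 t=2:+1/24 = -1/6; (3j)²=4/105 [(2 3 3; 0 0 0)], sign=+1
B: triangle coeff Δ(2,3,3) = 1/3780; Σ_t [1,2]: t=1:−1/48 t=2:+1/12 = 1/16; (3j)²=1/28 [(2 3 3; -1 2 -1)], sign=+1
I_A²/I_B² = (4/105)/(1/28) = 16/15

16/15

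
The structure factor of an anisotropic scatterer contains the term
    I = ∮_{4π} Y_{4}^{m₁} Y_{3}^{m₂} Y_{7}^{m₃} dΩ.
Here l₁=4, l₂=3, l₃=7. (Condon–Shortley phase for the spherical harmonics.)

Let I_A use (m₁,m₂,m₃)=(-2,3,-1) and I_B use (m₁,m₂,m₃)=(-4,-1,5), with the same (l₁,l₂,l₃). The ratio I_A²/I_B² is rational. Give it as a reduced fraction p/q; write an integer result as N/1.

28/495

Shared (l₁,l₂,l₃)=(4,3,7): N and (l;000)² cancel in I_A²/I_B².
A: Δ = 0!·8!·6!/15! = 1/45045; Racah Σ t=0..0: t=0:+1/1036800 = 1/1036800; ⇒ 3j(4 3 7; -2 3 -1)² = 4/6435, sgn +1
B: Δ = 0!·8!·6!/15! = 1/45045; Racah Σ t=0..0: t=0:+1/1935360 = 1/1935360; ⇒ 3j(4 3 7; -4 -1 5)² = 1/91, sgn +1
I_A²/I_B² = (4/6435)/(1/91) = 28/495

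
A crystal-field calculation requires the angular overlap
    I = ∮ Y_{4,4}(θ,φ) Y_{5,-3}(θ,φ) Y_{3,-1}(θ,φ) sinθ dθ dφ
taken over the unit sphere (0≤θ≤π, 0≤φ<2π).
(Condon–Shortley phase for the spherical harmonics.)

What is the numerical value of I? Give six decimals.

m-sum 0 ✓  L=12 even ✓  1≤3≤9 ✓
Π(2lᵢ+1) = 9×11×7 = 693
triangle coeff Δ(4,5,3) = 1/180180
Σ_t [2,4]: t=2:+1/576 t=3:−1/144 t=4:+1/576 = -1/288
(3j)²=20/1001 [(4 5 3; 0 0 0)], sign=+1
Σ_t [0,0]: t=0:+1/5760 = 1/5760
(3j)²=56/2145 [(4 5 3; 4 -3 -1)], sign=+1
⇒ 4πI² = 672/1859
I = (+1)√(672/1859/(4π)) = 0.16960553

0.169606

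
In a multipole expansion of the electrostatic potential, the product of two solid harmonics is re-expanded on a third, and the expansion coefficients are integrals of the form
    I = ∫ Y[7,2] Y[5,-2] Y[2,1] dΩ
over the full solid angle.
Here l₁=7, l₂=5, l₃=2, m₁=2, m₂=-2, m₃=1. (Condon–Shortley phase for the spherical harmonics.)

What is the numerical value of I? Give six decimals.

2 − 2 + 1 = 1 ≠ 0: azimuthal integral kills it; I = 0

0.000000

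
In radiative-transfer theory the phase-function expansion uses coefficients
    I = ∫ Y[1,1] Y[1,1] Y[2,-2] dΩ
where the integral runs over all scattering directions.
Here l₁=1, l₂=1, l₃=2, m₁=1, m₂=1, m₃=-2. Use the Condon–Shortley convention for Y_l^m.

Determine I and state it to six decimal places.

0.309019

m-sum 0 ✓  L=4 even ✓  0≤2≤2 ✓
Π(2lᵢ+1) = 3×3×5 = 45
triangle coeff Δ(1,1,2) = 1/30
Σ_t [0,0]: t=0:+1/1 = 1/1
(3j)²=2/15 [(1 1 2; 0 0 0)], sign=+1
Σ_t [0,0]: t=0:+1/4 = 1/4
(3j)²=1/5 [(1 1 2; 1 1 -2)], sign=+1
⇒ 4πI² = 6/5
I = (+1)√(6/5/(4π)) = 0.30901936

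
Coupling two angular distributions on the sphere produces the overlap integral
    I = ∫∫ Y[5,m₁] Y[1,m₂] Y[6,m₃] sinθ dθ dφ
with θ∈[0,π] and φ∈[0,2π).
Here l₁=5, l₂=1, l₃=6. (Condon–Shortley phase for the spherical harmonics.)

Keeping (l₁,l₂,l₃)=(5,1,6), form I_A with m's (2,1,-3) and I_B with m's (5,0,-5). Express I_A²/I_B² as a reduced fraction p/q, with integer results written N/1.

Same 5,1,6: normalisation and zero-m 3j drop out of the ratio.
A: Δ: 0! 10! 2! / 13! → 1/858; sum: t=0:+1/60480 = 1/60480; 3j²(5 1 6; 2 1 -3) = Δ·Π!·Σ² = 6/143  (sign -1)
B: Δ: 0! 10! 2! / 13! → 1/858; sum: t=0:+1/3628800 = 1/3628800; 3j²(5 1 6; 5 0 -5) = Δ·Π!·Σ² = 1/78  (sign -1)
I_A²/I_B² = (6/143)/(1/78) = 36/11

36/11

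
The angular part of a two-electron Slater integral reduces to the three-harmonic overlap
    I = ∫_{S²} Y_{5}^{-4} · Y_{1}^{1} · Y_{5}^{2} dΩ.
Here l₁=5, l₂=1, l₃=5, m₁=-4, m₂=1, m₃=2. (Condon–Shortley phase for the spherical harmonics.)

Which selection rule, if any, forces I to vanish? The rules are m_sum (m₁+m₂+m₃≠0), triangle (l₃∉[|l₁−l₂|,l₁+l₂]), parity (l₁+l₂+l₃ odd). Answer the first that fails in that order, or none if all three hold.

Σmᵢ = -1  ✗
l₃∈[|l₁−l₂|,l₁+l₂]=[4,6], have l₃=5
Σlᵢ = 11 ⇒ odd

m_sum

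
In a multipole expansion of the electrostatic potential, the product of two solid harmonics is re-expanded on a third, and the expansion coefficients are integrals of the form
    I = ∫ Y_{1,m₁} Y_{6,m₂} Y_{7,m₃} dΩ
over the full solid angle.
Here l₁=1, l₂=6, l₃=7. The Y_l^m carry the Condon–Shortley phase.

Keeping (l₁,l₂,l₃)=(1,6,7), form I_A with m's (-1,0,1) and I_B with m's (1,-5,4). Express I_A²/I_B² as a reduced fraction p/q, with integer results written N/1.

28/3

l's match ⇒ only the (l;m) 3-j factors differ between A and B.
A: triangle coeff Δ(1,6,7) = 1/1365; Σ_t [0,0]: t=0:+1/1036800 = 1/1036800; (3j)²=4/195 [(1 6 7; -1 0 1)], sign=+1
B: triangle coeff Δ(1,6,7) = 1/1365; Σ_t [0,0]: t=0:+1/79833600 = 1/79833600; (3j)²=1/455 [(1 6 7; 1 -5 4)], sign=-1
I_A²/I_B² = (4/195)/(1/455) = 28/3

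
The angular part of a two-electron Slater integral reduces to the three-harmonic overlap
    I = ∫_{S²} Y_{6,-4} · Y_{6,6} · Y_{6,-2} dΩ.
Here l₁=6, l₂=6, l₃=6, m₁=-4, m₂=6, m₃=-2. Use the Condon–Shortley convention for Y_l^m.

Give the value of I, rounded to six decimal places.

-0.158872

Rules hold: Σm=0, L=18 even, 0≤6≤12.
N = 13·13·13 = 2197
Δ = 6!·6!·6!/19! = 1/325909584
Racah Σ t=0..6: t=0:+1/373248000 t=1:−1/1728000 t=2:+1/110592 t=3:−1/46656 t=4:+1/110592 t=5:−1/1728000 t=6:+1/373248000 = -7/1555200
⇒ 3j(6 6 6; 0 0 0)² = 400/46189, sgn -1
Racah Σ t=6..6: t=6:+1/24883200 = 1/24883200
⇒ 3j(6 6 6; -4 6 -2)² = 70/4199, sgn +1
4πI² = N·(3j₀)²·(3jₘ)² = 364000/1147619
I = -1·√(0.317178/4π) = -0.15887183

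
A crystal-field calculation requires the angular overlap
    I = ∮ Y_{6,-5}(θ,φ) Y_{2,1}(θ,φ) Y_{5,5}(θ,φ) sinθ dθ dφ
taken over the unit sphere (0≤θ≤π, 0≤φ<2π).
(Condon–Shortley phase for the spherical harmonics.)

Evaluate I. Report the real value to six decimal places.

0.000000

-5 + 1 + 5 = 1 ≠ 0: azimuthal integral kills it; I = 0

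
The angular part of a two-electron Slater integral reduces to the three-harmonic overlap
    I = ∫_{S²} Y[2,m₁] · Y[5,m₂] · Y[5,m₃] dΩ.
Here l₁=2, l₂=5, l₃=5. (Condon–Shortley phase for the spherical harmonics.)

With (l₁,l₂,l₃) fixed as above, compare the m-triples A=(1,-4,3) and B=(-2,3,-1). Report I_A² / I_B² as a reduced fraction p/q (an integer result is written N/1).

Shared (l₁,l₂,l₃)=(2,5,5): N and (l;000)² cancel in I_A²/I_B².
A: Δ = 2!·2!·8!/13! = 1/38610; Racah Σ t=0..1: t=0:+1/10080 t=1:−1/80640 = 1/11520; ⇒ 3j(2 5 5; 1 -4 3)² = 49/1430, sgn +1
B: Δ = 2!·2!·8!/13! = 1/38610; Racah Σ t=2..2: t=2:+1/5760 = 1/5760; ⇒ 3j(2 5 5; -2 3 -1)² = 56/2145, sgn +1
I_A²/I_B² = (49/1430)/(56/2145) = 21/16

21/16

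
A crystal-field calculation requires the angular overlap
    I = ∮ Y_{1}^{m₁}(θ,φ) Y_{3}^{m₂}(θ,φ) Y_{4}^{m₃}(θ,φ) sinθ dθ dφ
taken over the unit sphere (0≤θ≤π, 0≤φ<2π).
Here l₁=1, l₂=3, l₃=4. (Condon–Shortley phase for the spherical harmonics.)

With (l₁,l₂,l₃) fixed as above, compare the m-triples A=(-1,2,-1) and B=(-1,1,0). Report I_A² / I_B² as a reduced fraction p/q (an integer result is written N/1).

Same 1,3,4: normalisation and zero-m 3j drop out of the ratio.
A: Δ: 0! 2! 6! / 9! → 1/252; sum: t=0:+1/240 = 1/240; 3j²(1 3 4; -1 2 -1) = Δ·Π!·Σ² = 1/84  (sign -1)
B: Δ: 0! 2! 6! / 9! → 1/252; sum: t=0:+1/96 = 1/96; 3j²(1 3 4; -1 1 0) = Δ·Π!·Σ² = 1/42  (sign +1)
I_A²/I_B² = (1/84)/(1/42) = 1/2

1/2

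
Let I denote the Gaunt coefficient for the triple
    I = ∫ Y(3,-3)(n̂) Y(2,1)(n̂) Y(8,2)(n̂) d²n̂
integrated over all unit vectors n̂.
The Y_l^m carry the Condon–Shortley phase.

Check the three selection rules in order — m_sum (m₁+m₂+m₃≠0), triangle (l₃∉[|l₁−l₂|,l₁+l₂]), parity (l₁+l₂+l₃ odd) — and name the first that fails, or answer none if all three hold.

m₁+m₂+m₃ = -3 + 1 + 2 = 0  ✓
triangle: |3−2|=1 ≤ l₃=8 ≤ 3+2=5  ✗
parity: l₁+l₂+l₃ = 13 is odd

triangle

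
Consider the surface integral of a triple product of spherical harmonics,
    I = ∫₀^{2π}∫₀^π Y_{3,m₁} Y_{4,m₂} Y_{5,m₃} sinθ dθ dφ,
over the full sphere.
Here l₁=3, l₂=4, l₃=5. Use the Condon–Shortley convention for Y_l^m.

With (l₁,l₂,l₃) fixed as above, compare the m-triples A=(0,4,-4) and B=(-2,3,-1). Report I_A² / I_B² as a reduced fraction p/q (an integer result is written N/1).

Same 3,4,5: normalisation and zero-m 3j drop out of the ratio.
A: Δ: 2! 4! 6! / 13! → 1/180180; sum: t=2:+1/8640 = 1/8640; 3j²(3 4 5; 0 4 -4) = Δ·Π!·Σ² = 28/715  (sign -1)
B: Δ: 2! 4! 6! / 13! → 1/180180; sum: t=1:−1/17280 t=2:+1/1440 = 11/17280; 3j²(3 4 5; -2 3 -1) = Δ·Π!·Σ² = 11/468  (sign +1)
I_A²/I_B² = (28/715)/(11/468) = 1008/605

1008/605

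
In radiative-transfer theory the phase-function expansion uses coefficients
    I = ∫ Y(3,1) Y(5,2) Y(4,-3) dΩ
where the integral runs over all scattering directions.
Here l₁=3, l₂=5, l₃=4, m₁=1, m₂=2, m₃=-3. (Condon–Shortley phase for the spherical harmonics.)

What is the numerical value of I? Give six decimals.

-0.171363

m-sum 0 ✓  L=12 even ✓  2≤4≤8 ✓
Π(2lᵢ+1) = 7×11×9 = 693
triangle coeff Δ(3,5,4) = 1/180180
Σ_t [1,3]: t=1:−1/576 t=2:+1/144 t=3:−1/576 = 1/288
(3j)²=20/1001 [(3 5 4; 0 0 0)], sign=+1
Σ_t [1,2]: t=1:−1/4320 t=2:+1/960 = 7/8640
(3j)²=343/12870 [(3 5 4; 1 2 -3)], sign=-1
⇒ 4πI² = 686/1859
I = (-1)√(686/1859/(4π)) = -0.17136315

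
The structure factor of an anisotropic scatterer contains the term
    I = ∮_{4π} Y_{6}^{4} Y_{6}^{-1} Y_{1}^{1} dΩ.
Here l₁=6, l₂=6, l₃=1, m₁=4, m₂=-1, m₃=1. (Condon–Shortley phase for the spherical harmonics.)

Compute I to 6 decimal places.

m-sum = 4 − 1 + 1 = 4 ≠ 0 ⇒ I = 0

0.000000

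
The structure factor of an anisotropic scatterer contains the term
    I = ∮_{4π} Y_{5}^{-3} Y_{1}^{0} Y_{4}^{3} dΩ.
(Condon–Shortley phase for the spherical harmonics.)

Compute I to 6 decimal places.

-0.196426

m-sum 0 ✓  L=10 even ✓  4≤4≤6 ✓
Π(2lᵢ+1) = 11×3×9 = 297
triangle coeff Δ(5,1,4) = 1/495
Σ_t [1,1]: t=1:−1/576 = -1/576
(3j)²=5/99 [(5 1 4; 0 0 0)], sign=-1
Σ_t [1,1]: t=1:−1/5040 = -1/5040
(3j)²=16/495 [(5 1 4; -3 0 3)], sign=+1
⇒ 4πI² = 16/33
I = (-1)√(16/33/(4π)) = -0.19642560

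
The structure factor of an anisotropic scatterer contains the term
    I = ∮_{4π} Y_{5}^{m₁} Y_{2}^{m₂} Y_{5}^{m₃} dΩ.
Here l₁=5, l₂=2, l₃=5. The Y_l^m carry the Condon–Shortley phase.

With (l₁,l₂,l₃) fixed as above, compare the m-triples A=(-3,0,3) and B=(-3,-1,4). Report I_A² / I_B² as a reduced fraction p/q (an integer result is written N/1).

1/147

l's match ⇒ only the (l;m) 3-j factors differ between A and B.
A: triangle coeff Δ(5,2,5) = 1/38610; Σ_t [0,2]: t=0:+1/161280 t=1:−1/5040 t=2:+1/5760 = -1/53760; (3j)²=1/4290 [(5 2 5; -3 0 3)], sign=-1
B: triangle coeff Δ(5,2,5) = 1/38610; Σ_t [0,1]: t=0:+1/80640 t=1:−1/10080 = -1/11520; (3j)²=49/1430 [(5 2 5; -3 -1 4)], sign=+1
I_A²/I_B² = (1/4290)/(49/1430) = 1/147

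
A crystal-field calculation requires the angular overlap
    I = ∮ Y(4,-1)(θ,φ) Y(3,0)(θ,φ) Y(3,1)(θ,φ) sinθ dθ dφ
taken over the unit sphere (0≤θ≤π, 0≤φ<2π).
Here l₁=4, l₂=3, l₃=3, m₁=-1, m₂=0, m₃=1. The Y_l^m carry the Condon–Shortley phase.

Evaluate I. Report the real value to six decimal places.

m-sum 0 ✓  L=10 even ✓  1≤3≤7 ✓
Π(2lᵢ+1) = 9×7×7 = 441
triangle coeff Δ(4,3,3) = 1/34650
Σ_t [1,3]: t=1:−1/72 t=2:+1/16 t=3:−1/72 = 5/144
(3j)²=2/77 [(4 3 3; 0 0 0)], sign=-1
Σ_t [1,3]: t=1:−1/288 t=2:+1/24 t=3:−1/48 = 5/288
(3j)²=5/462 [(4 3 3; -1 0 1)], sign=+1
⇒ 4πI² = 15/121
I = (-1)√(15/121/(4π)) = -0.09932258

-0.099323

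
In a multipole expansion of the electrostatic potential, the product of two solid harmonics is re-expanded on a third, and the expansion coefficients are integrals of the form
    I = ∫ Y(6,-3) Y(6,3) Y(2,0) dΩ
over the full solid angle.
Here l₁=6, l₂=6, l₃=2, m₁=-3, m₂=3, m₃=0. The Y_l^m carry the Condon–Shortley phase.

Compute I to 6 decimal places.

-0.057344

Rules hold: Σm=0, L=14 even, 0≤2≤12.
N = 13·13·5 = 845
Δ = 10!·2!·2!/15! = 1/90090
Racah Σ t=4..6: t=4:+1/69120 t=5:−1/14400 t=6:+1/69120 = -7/172800
⇒ 3j(6 6 2; 0 0 0)² = 14/715, sgn -1
Racah Σ t=7..9: t=7:−1/120960 t=8:+1/80640 t=9:−1/1451520 = 1/290304
⇒ 3j(6 6 2; -3 3 0)² = 5/2002, sgn +1
4πI² = N·(3j₀)²·(3jₘ)² = 5/121
I = -1·√(0.0413223/4π) = -0.05734392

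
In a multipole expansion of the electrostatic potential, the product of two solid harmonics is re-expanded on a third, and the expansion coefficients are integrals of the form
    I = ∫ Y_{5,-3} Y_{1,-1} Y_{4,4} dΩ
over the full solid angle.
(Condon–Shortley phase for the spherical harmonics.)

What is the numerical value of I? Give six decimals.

Rules hold: Σm=0, L=10 even, 4≤4≤6.
N = 11·3·9 = 297
Δ = 2!·8!·0!/11! = 1/495
Racah Σ t=1..1: t=1:−1/576 = -1/576
⇒ 3j(5 1 4; 0 0 0)² = 5/99, sgn -1
Racah Σ t=0..0: t=0:+1/80640 = 1/80640
⇒ 3j(5 1 4; -3 -1 4)² = 1/495, sgn +1
4πI² = N·(3j₀)²·(3jₘ)² = 1/33
I = -1·√(0.030303/4π) = -0.04910640

-0.049106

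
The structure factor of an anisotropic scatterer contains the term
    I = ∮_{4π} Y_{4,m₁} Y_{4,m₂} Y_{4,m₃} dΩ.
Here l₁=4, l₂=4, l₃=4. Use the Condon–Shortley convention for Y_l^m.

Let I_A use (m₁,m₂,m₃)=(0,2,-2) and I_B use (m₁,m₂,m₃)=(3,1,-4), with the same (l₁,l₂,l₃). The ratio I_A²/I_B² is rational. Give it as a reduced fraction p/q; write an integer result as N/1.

Same 4,4,4: normalisation and zero-m 3j drop out of the ratio.
A: Δ: 4! 4! 4! / 13! → 1/450450; sum: t=2:+1/384 t=3:−1/216 t=4:+1/2304 = -11/6912; 3j²(4 4 4; 0 2 -2) = Δ·Π!·Σ² = 11/1638  (sign -1)
B: Δ: 4! 4! 4! / 13! → 1/450450; sum: t=1:−1/3456 = -1/3456; 3j²(4 4 4; 3 1 -4) = Δ·Π!·Σ² = 35/1287  (sign -1)
I_A²/I_B² = (11/1638)/(35/1287) = 121/490

121/490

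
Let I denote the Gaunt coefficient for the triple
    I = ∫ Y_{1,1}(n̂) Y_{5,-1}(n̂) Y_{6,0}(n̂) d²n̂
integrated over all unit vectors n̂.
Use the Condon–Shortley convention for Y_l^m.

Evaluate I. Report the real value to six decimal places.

Rules hold: Σm=0, L=12 even, 4≤6≤6.
N = 3·11·13 = 429
Δ = 0!·2!·10!/13! = 1/858
Racah Σ t=0..0: t=0:+1/14400 = 1/14400
⇒ 3j(1 5 6; 0 0 0)² = 6/143, sgn +1
Racah Σ t=0..0: t=0:+1/34560 = 1/34560
⇒ 3j(1 5 6; 1 -1 0)² = 5/286, sgn +1
4πI² = N·(3j₀)²·(3jₘ)² = 45/143
I = +1·√(0.314685/4π) = 0.15824621

0.158246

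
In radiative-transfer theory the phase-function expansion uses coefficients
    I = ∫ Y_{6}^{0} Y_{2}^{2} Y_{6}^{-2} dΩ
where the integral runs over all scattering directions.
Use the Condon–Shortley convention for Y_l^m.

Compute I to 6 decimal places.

-0.191909

m-sum 0 ✓  L=14 even ✓  4≤6≤8 ✓
Π(2lᵢ+1) = 13×5×13 = 845
triangle coeff Δ(6,2,6) = 1/90090
Σ_t [0,2]: t=0:+1/69120 t=1:−1/14400 t=2:+1/69120 = -7/172800
(3j)²=14/715 [(6 2 6; 0 0 0)], sign=-1
Σ_t [2,2]: t=2:+1/69120 = 1/69120
(3j)²=4/143 [(6 2 6; 0 2 -2)], sign=+1
⇒ 4πI² = 56/121
I = (-1)√(56/121/(4π)) = -0.19190947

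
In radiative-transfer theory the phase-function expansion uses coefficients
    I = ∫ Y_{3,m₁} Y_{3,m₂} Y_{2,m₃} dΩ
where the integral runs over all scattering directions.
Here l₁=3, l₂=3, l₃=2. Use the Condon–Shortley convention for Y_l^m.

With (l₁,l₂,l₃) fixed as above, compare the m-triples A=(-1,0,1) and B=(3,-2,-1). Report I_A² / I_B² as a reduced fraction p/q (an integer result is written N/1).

Shared (l₁,l₂,l₃)=(3,3,2): N and (l;000)² cancel in I_A²/I_B².
A: Δ = 4!·2!·2!/9! = 1/3780; Racah Σ t=2..3: t=2:+1/8 t=3:−1/12 = 1/24; ⇒ 3j(3 3 2; -1 0 1)² = 1/210, sgn -1
B: Δ = 4!·2!·2!/9! = 1/3780; Racah Σ t=0..0: t=0:+1/48 = 1/48; ⇒ 3j(3 3 2; 3 -2 -1)² = 5/84, sgn -1
I_A²/I_B² = (1/210)/(5/84) = 2/25

2/25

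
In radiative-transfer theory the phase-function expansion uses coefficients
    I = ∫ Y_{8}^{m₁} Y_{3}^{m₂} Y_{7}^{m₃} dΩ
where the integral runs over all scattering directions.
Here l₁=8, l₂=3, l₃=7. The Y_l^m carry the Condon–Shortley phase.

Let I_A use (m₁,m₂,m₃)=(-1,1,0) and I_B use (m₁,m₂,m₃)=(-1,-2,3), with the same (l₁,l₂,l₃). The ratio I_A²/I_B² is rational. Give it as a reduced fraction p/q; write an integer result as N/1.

l's match ⇒ only the (l;m) 3-j factors differ between A and B.
A: triangle coeff Δ(8,3,7) = 1/5290740; Σ_t [2,4]: t=2:+1/4838400 t=3:−1/3110400 t=4:+1/29030400 = -1/12441600; (3j)²=343/125970 [(8 3 7; -1 1 0)], sign=+1
B: triangle coeff Δ(8,3,7) = 1/5290740; Σ_t [0,1]: t=0:+1/52254720 t=1:−1/11612160 = -1/14929920; (3j)²=1225/75582 [(8 3 7; -1 -2 3)], sign=-1
I_A²/I_B² = (343/125970)/(1225/75582) = 21/125

21/125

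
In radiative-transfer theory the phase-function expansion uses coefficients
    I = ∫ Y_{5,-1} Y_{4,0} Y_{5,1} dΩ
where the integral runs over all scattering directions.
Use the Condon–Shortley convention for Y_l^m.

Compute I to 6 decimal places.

Checks pass: Σm=0; 14 even; l₃=5∈[1,9].
(2·5+1)(2·4+1)(2·5+1) = 1089
Δ: 4! 6! 4! / 15! → 1/3153150
sum: t=0:+1/69120 t=1:−1/1728 t=2:+1/576 t=3:−1/1728 t=4:+1/69120 = 7/11520
3j²(5 4 5; 0 0 0) = Δ·Π!·Σ² = 2/143  (sign -1)
sum: t=0:+1/414720 t=1:−1/4320 t=2:+1/768 t=3:−1/1296 t=4:+1/27648 = 7/20736
3j²(5 4 5; -1 0 1) = Δ·Π!·Σ² = 8/1287  (sign +1)
combine: 4πI² = 1089·2/143·8/1287 = 16/169
take √, sign -1: I = -0.08679840

-0.086798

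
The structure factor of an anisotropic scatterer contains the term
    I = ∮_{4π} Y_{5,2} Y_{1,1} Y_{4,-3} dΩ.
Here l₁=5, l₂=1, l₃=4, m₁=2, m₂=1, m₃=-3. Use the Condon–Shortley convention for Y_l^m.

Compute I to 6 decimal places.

Rules hold: Σm=0, L=10 even, 4≤4≤6.
N = 11·3·9 = 297
Δ = 2!·8!·0!/11! = 1/495
Racah Σ t=1..1: t=1:−1/576 = -1/576
⇒ 3j(5 1 4; 0 0 0)² = 5/99, sgn -1
Racah Σ t=2..2: t=2:+1/10080 = 1/10080
⇒ 3j(5 1 4; 2 1 -3)² = 1/165, sgn -1
4πI² = N·(3j₀)²·(3jₘ)² = 1/11
I = +1·√(0.0909091/4π) = 0.08505478

0.085055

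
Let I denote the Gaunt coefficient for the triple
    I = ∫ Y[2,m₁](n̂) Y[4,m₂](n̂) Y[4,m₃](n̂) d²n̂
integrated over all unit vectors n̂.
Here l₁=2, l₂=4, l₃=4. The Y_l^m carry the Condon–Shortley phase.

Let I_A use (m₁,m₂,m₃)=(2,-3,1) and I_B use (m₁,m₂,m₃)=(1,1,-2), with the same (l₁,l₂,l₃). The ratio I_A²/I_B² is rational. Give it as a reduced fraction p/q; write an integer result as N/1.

Shared (l₁,l₂,l₃)=(2,4,4): N and (l;000)² cancel in I_A²/I_B².
A: Δ = 2!·2!·6!/11! = 1/13860; Racah Σ t=0..0: t=0:+1/480 = 1/480; ⇒ 3j(2 4 4; 2 -3 1)² = 3/110, sgn -1
B: Δ = 2!·2!·6!/11! = 1/13860; Racah Σ t=0..1: t=0:+1/240 t=1:−1/96 = -1/160; ⇒ 3j(2 4 4; 1 1 -2)² = 27/1540, sgn -1
I_A²/I_B² = (3/110)/(27/1540) = 14/9

14/9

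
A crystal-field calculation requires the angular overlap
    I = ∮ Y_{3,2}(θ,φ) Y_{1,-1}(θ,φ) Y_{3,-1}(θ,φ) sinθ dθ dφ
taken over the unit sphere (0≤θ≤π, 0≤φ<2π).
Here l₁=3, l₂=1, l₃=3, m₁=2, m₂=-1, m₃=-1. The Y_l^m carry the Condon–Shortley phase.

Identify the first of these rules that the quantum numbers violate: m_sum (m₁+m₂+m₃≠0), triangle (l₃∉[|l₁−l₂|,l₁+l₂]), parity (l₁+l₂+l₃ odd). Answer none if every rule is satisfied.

parity

m₁+m₂+m₃ = 2 − 1 − 1 = 0  ✓
triangle: |3−1|=2 ≤ l₃=3 ≤ 3+1=4  ✓
parity: l₁+l₂+l₃ = 7 is odd  ✗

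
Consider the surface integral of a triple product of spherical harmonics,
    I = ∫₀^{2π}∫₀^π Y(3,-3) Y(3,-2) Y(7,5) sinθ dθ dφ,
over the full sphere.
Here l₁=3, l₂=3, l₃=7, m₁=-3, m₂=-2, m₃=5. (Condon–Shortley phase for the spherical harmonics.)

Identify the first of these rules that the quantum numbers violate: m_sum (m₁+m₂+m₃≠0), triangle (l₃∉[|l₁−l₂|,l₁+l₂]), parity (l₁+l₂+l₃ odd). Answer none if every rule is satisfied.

Σmᵢ = 0  ✓
l₃∈[|l₁−l₂|,l₁+l₂]=[0,6], have l₃=7  ✗
Σlᵢ = 13 ⇒ odd

triangle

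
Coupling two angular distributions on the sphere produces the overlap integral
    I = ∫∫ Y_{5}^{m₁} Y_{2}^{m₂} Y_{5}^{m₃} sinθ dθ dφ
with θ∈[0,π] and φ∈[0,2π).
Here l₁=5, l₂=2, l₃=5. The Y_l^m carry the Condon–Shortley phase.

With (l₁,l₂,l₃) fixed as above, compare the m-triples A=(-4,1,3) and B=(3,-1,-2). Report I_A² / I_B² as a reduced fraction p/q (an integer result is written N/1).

147/100

Shared (l₁,l₂,l₃)=(5,2,5): N and (l;000)² cancel in I_A²/I_B².
A: Δ = 2!·8!·2!/13! = 1/38610; Racah Σ t=1..2: t=1:−1/80640 t=2:+1/10080 = 1/11520; ⇒ 3j(5 2 5; -4 1 3)² = 49/1430, sgn +1
B: Δ = 2!·8!·2!/13! = 1/38610; Racah Σ t=0..1: t=0:+1/2880 t=1:−1/10080 = 1/4032; ⇒ 3j(5 2 5; 3 -1 -2)² = 10/429, sgn -1
I_A²/I_B² = (49/1430)/(10/429) = 147/100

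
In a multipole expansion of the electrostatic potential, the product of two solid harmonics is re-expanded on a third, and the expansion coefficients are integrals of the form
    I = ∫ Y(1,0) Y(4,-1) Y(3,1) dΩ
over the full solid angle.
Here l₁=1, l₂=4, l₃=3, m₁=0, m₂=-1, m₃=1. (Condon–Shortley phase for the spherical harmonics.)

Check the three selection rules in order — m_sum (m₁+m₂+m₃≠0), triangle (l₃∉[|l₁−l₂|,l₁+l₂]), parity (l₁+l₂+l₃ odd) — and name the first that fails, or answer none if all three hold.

Σmᵢ = 0  ✓
l₃∈[|l₁−l₂|,l₁+l₂]=[3,5], have l₃=3  ✓
Σlᵢ = 8 ⇒ even  ✓

none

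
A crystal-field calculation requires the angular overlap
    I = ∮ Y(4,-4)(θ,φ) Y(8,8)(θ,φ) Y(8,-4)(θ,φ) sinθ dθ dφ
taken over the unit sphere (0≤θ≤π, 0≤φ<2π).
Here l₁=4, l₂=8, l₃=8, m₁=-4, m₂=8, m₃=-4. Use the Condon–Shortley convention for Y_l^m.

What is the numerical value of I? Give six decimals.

0.034941

m-sum 0 ✓  L=20 even ✓  4≤8≤12 ✓
Π(2lᵢ+1) = 9×17×17 = 2601
triangle coeff Δ(4,8,8) = 1/185175900
Σ_t [0,4]: t=0:+1/557383680 t=1:−1/21772800 t=2:+1/8294400 t=3:−1/21772800 t=4:+1/557383680 = 1/30965760
(3j)²=36/4199 [(4 8 8; 0 0 0)], sign=+1
Σ_t [4,4]: t=4:+1/275904921600 = 1/275904921600
(3j)²=2/2907 [(4 8 8; -4 8 -4)], sign=+1
⇒ 4πI² = 72/4693
I = (+1)√(72/4693/(4π)) = 0.03494106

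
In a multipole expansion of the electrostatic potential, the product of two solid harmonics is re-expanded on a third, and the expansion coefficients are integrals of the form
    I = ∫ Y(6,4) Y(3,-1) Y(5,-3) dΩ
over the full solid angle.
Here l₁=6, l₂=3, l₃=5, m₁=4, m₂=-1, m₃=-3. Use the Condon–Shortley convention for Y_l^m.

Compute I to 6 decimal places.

0.113950

m-sum 0 ✓  L=14 even ✓  3≤5≤9 ✓
Π(2lᵢ+1) = 13×7×11 = 1001
triangle coeff Δ(6,3,5) = 1/675675
Σ_t [1,3]: t=1:−1/8640 t=2:+1/2304 t=3:−1/8640 = 7/34560
(3j)²=7/429 [(6 3 5; 0 0 0)], sign=-1
Σ_t [0,2]: t=0:+1/69120 t=1:−1/30240 t=2:+1/322560 = -1/64512
(3j)²=10/1001 [(6 3 5; 4 -1 -3)], sign=-1
⇒ 4πI² = 70/429
I = (+1)√(70/429/(4π)) = 0.11395029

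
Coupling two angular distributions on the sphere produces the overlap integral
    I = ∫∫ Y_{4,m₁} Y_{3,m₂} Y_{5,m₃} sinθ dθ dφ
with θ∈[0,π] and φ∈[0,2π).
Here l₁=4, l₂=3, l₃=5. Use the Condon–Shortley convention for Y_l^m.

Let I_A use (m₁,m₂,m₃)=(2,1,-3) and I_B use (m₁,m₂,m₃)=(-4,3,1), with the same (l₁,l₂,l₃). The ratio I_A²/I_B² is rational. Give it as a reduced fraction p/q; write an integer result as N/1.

81/10

Same 4,3,5: normalisation and zero-m 3j drop out of the ratio.
A: Δ: 2! 6! 4! / 13! → 1/180180; sum: t=0:+1/2304 t=1:−1/720 t=2:+1/5760 = -1/1280; 3j²(4 3 5; 2 1 -3) = Δ·Π!·Σ² = 27/1430  (sign -1)
B: Δ: 2! 6! 4! / 13! → 1/180180; sum: t=2:+1/34560 = 1/34560; 3j²(4 3 5; -4 3 1) = Δ·Π!·Σ² = 1/429  (sign +1)
I_A²/I_B² = (27/1430)/(1/429) = 81/10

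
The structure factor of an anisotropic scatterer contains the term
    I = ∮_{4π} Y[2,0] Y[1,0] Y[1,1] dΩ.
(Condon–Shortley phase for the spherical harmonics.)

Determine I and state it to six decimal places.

0.000000

Σmᵢ = 1 ≠ 0, so the φ-integral vanishes; I = 0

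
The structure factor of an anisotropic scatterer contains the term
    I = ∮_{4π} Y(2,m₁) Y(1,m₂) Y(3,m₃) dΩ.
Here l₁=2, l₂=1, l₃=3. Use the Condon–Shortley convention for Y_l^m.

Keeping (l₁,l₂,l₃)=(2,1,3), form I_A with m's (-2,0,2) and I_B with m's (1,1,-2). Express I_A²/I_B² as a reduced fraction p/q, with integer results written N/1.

1/2

Same 2,1,3: normalisation and zero-m 3j drop out of the ratio.
A: Δ: 0! 4! 2! / 7! → 1/105; sum: t=0:+1/24 = 1/24; 3j²(2 1 3; -2 0 2) = Δ·Π!·Σ² = 1/21  (sign -1)
B: Δ: 0! 4! 2! / 7! → 1/105; sum: t=0:+1/12 = 1/12; 3j²(2 1 3; 1 1 -2) = Δ·Π!·Σ² = 2/21  (sign -1)
I_A²/I_B² = (1/21)/(2/21) = 1/2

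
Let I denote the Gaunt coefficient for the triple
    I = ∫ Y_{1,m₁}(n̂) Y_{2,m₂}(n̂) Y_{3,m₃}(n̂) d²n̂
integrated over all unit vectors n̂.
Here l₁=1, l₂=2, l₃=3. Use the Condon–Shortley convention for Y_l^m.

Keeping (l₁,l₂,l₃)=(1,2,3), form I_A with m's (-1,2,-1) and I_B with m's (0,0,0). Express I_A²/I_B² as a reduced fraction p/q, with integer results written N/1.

1/9

Shared (l₁,l₂,l₃)=(1,2,3): N and (l;000)² cancel in I_A²/I_B².
A: Δ = 0!·2!·4!/7! = 1/105; Racah Σ t=0..0: t=0:+1/48 = 1/48; ⇒ 3j(1 2 3; -1 2 -1)² = 1/105, sgn +1
B: Δ = 0!·2!·4!/7! = 1/105; Racah Σ t=0..0: t=0:+1/4 = 1/4; ⇒ 3j(1 2 3; 0 0 0)² = 3/35, sgn -1
I_A²/I_B² = (1/105)/(3/35) = 1/9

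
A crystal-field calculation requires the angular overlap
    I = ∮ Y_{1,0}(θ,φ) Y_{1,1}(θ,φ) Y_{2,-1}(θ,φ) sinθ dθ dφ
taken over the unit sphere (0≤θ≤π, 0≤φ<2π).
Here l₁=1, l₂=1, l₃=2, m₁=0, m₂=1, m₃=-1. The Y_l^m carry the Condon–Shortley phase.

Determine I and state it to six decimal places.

m-sum 0 ✓  L=4 even ✓  0≤2≤2 ✓
Π(2lᵢ+1) = 3×3×5 = 45
triangle coeff Δ(1,1,2) = 1/30
Σ_t [0,0]: t=0:+1/1 = 1/1
(3j)²=2/15 [(1 1 2; 0 0 0)], sign=+1
Σ_t [0,0]: t=0:+1/2 = 1/2
(3j)²=1/10 [(1 1 2; 0 1 -1)], sign=-1
⇒ 4πI² = 3/5
I = (-1)√(3/5/(4π)) = -0.21850969

-0.218510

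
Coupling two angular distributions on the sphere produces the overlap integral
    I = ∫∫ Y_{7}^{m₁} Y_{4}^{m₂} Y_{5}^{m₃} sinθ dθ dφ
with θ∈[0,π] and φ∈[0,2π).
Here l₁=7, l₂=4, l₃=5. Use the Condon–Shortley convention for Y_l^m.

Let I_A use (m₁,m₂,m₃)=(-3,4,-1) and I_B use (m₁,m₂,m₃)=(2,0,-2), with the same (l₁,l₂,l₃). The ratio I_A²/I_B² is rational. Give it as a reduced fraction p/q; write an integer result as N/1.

245/16

Shared (l₁,l₂,l₃)=(7,4,5): N and (l;000)² cancel in I_A²/I_B².
A: Δ = 6!·8!·2!/17! = 1/6126120; Racah Σ t=6..6: t=6:+1/829440 = 1/829440; ⇒ 3j(7 4 5; -3 4 -1)² = 35/2431, sgn +1
B: Δ = 6!·8!·2!/17! = 1/6126120; Racah Σ t=2..4: t=2:+1/69120 t=3:−1/51840 t=4:+1/483840 = -1/362880; ⇒ 3j(7 4 5; 2 0 -2)² = 16/17017, sgn +1
I_A²/I_B² = (35/2431)/(16/17017) = 245/16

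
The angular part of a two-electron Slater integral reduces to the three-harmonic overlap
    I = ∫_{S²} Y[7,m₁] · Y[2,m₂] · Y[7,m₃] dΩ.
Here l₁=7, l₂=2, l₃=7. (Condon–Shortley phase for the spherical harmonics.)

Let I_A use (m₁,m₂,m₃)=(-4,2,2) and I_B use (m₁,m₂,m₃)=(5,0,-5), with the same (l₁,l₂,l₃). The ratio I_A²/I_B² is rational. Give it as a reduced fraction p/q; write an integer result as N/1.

3300/361

l's match ⇒ only the (l;m) 3-j factors differ between A and B.
A: triangle coeff Δ(7,2,7) = 1/185640; Σ_t [2,2]: t=2:+1/8709120 = 1/8709120; (3j)²=55/3094 [(7 2 7; -4 2 2)], sign=-1
B: triangle coeff Δ(7,2,7) = 1/185640; Σ_t [0,2]: t=0:+1/29030400 t=1:−1/39916800 t=2:+1/1916006400 = 19/1916006400; (3j)²=361/185640 [(7 2 7; 5 0 -5)], sign=+1
I_A²/I_B² = (55/3094)/(361/185640) = 3300/361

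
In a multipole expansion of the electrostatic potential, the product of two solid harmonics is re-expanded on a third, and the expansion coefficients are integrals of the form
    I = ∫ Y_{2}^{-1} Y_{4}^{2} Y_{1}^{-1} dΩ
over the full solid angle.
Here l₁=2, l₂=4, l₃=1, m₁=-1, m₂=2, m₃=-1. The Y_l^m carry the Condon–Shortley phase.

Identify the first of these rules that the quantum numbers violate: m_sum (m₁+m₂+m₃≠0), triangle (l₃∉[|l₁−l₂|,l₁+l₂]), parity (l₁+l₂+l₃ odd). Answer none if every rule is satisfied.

m₁+m₂+m₃ = -1 + 2 − 1 = 0  ✓
triangle: |2−4|=2 ≤ l₃=1 ≤ 2+4=6  ✗
parity: l₁+l₂+l₃ = 7 is odd

triangle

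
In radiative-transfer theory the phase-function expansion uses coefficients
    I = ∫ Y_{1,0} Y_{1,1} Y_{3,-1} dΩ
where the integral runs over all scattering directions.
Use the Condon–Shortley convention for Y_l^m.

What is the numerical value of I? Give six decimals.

0.000000

|1−1|≤3≤1+1 violated ⇒ I = 0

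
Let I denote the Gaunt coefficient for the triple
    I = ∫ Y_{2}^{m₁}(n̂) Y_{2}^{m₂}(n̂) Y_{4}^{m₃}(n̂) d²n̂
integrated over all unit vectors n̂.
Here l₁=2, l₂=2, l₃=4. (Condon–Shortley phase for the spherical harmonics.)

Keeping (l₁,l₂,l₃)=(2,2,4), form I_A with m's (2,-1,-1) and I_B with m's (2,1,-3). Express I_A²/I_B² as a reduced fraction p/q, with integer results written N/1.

Same 2,2,4: normalisation and zero-m 3j drop out of the ratio.
A: Δ: 0! 4! 4! / 9! → 1/630; sum: t=0:+1/144 = 1/144; 3j²(2 2 4; 2 -1 -1) = Δ·Π!·Σ² = 1/126  (sign -1)
B: Δ: 0! 4! 4! / 9! → 1/630; sum: t=0:+1/144 = 1/144; 3j²(2 2 4; 2 1 -3) = Δ·Π!·Σ² = 1/18  (sign -1)
I_A²/I_B² = (1/126)/(1/18) = 1/7

1/7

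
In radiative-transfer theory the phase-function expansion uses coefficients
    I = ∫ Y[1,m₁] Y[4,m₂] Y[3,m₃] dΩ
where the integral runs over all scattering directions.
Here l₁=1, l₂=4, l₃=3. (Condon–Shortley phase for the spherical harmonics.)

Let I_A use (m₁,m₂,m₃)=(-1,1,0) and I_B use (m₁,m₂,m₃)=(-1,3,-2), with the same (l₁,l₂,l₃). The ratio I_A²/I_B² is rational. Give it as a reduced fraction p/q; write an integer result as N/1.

Same 1,4,3: normalisation and zero-m 3j drop out of the ratio.
A: Δ: 2! 0! 6! / 9! → 1/252; sum: t=2:+1/72 = 1/72; 3j²(1 4 3; -1 1 0) = Δ·Π!·Σ² = 5/126  (sign -1)
B: Δ: 2! 0! 6! / 9! → 1/252; sum: t=2:+1/240 = 1/240; 3j²(1 4 3; -1 3 -2) = Δ·Π!·Σ² = 1/12  (sign -1)
I_A²/I_B² = (5/126)/(1/12) = 10/21

10/21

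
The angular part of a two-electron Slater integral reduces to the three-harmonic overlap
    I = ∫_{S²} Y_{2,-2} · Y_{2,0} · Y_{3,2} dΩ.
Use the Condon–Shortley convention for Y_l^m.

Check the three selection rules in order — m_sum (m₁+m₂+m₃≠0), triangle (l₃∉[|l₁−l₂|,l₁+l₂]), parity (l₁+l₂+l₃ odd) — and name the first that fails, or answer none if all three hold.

azimuthal sum: -2 + 0 + 2 = 0  ✓
0 ≤ 3 ≤ 4 (triangle on l)  ✓
L = 2 + 2 + 3 = 7 (odd)  ✗

parity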